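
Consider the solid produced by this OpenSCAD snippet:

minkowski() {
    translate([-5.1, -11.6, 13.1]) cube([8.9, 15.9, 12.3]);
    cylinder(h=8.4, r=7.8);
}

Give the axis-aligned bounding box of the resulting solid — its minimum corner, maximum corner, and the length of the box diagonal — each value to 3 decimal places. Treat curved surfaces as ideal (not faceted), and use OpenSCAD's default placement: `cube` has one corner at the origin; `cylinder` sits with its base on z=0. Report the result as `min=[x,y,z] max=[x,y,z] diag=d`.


A = translate([-5.1, -11.6, 13.1]) cube([8.9, 15.9, 12.3]) → bbox [-5.1,-11.6,13.1] .. [3.8,4.3,25.4]
B = cylinder(h=8.4, r=7.8) → bbox [-7.8,-7.8,0] .. [7.8,7.8,8.4]
lo = A.lo+B.lo = [-5.1-7.8, -11.6-7.8, 13.1+0] = [-12.900,-19.400,13.100]
hi = A.hi+B.hi = [3.8+7.8, 4.3+7.8, 25.4+8.4] = [11.600,12.100,33.800]
diag = √(24.5²+31.5²+20.7²) = √2020.99 = 44.955

min=[-12.900,-19.400,13.100] max=[11.600,12.100,33.800] diag=44.955


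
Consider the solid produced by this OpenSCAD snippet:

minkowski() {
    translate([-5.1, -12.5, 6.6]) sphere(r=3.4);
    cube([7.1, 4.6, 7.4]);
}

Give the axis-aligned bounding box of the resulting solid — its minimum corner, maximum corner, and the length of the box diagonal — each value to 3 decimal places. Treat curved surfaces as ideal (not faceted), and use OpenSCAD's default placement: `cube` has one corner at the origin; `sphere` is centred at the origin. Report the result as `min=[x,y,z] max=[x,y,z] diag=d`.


A = translate([-5.1, -12.5, 6.6]) sphere(r=3.4) → bbox [-8.5,-15.9,3.2] .. [-1.7,-9.1,10]
B = cube([7.1, 4.6, 7.4]) → bbox [0,0,0] .. [7.1,4.6,7.4]
lo = A.lo+B.lo = [-8.5+0, -15.9+0, 3.2+0] = [-8.500,-15.900,3.200]
hi = A.hi+B.hi = [-1.7+7.1, -9.1+4.6, 10+7.4] = [5.400,-4.500,17.400]
diag = √(13.9²+11.4²+14.2²) = √524.81 = 22.909

min=[-8.500,-15.900,3.200] max=[5.400,-4.500,17.400] diag=22.909


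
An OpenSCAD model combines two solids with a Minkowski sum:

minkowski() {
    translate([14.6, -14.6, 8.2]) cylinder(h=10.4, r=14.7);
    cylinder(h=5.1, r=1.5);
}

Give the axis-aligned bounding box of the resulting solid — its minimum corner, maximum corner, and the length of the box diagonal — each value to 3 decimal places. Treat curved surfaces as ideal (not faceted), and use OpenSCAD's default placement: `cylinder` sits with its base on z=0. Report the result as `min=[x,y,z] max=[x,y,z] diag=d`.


A = translate([14.6, -14.6, 8.2]) cylinder(h=10.4, r=14.7) → bbox [-0.1,-29.3,8.2] .. [29.3,0.1,18.6]
B = cylinder(h=5.1, r=1.5) → bbox [-1.5,-1.5,0] .. [1.5,1.5,5.1]
lo = A.lo+B.lo = [-0.1-1.5, -29.3-1.5, 8.2+0] = [-1.600,-30.800,8.200]
hi = A.hi+B.hi = [29.3+1.5, 0.1+1.5, 18.6+5.1] = [30.800,1.600,23.700]
diag = √(32.4²+32.4²+15.5²) = √2339.77 = 48.371

min=[-1.600,-30.800,8.200] max=[30.800,1.600,23.700] diag=48.371


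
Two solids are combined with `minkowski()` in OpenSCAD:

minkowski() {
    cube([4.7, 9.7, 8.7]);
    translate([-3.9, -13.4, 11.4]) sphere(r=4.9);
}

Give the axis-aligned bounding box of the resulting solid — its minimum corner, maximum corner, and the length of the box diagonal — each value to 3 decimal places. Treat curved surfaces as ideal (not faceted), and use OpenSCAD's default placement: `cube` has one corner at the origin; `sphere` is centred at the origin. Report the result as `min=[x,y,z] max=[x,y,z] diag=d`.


A = translate([-3.9, -13.4, 11.4]) sphere(r=4.9) → bbox [-8.8,-18.3,6.5] .. [1,-8.5,16.3]
B = cube([4.7, 9.7, 8.7]) → bbox [0,0,0] .. [4.7,9.7,8.7]
lo = A.lo+B.lo = [-8.8+0, -18.3+0, 6.5+0] = [-8.800,-18.300,6.500]
hi = A.hi+B.hi = [1+4.7, -8.5+9.7, 16.3+8.7] = [5.700,1.200,25.000]
diag = √(14.5²+19.5²+18.5²) = √932.75 = 30.541

min=[-8.800,-18.300,6.500] max=[5.700,1.200,25.000] diag=30.541


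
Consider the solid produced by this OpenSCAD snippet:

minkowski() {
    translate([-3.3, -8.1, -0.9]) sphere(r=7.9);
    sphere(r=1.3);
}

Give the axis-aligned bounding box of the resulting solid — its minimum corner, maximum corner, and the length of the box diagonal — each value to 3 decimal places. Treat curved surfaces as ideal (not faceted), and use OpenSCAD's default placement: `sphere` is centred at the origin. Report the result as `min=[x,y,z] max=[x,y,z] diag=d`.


min=[-12.500,-17.300,-10.100] max=[5.900,1.100,8.300] diag=31.870

A = translate([-3.3, -8.1, -0.9]) sphere(r=7.9) → bbox [-11.2,-16,-8.8] .. [4.6,-0.2,7]
B = sphere(r=1.3) → bbox [-1.3,-1.3,-1.3] .. [1.3,1.3,1.3]
lo = A.lo+B.lo = [-11.2-1.3, -16-1.3, -8.8-1.3] = [-12.500,-17.300,-10.100]
hi = A.hi+B.hi = [4.6+1.3, -0.2+1.3, 7+1.3] = [5.900,1.100,8.300]
diag = √(18.4²+18.4²+18.4²) = √1015.68 = 31.870


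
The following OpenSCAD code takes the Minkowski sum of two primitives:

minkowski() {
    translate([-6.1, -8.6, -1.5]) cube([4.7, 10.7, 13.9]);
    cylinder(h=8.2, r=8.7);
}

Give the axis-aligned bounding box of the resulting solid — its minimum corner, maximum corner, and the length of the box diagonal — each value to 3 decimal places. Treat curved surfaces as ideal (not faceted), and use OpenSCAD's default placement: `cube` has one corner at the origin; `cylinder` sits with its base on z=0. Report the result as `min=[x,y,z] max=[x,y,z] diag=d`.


A = translate([-6.1, -8.6, -1.5]) cube([4.7, 10.7, 13.9]) → bbox [-6.1,-8.6,-1.5] .. [-1.4,2.1,12.4]
B = cylinder(h=8.2, r=8.7) → bbox [-8.7,-8.7,0] .. [8.7,8.7,8.2]
lo = A.lo+B.lo = [-6.1-8.7, -8.6-8.7, -1.5+0] = [-14.800,-17.300,-1.500]
hi = A.hi+B.hi = [-1.4+8.7, 2.1+8.7, 12.4+8.2] = [7.300,10.800,20.600]
diag = √(22.1²+28.1²+22.1²) = √1766.43 = 42.029

min=[-14.800,-17.300,-1.500] max=[7.300,10.800,20.600] diag=42.029


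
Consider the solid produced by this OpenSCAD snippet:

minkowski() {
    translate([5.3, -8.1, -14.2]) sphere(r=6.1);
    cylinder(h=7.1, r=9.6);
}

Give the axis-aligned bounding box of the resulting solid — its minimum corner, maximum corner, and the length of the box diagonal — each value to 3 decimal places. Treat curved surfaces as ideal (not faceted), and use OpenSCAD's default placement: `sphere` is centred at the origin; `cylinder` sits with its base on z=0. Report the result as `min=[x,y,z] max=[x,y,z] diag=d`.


A = translate([5.3, -8.1, -14.2]) sphere(r=6.1) → bbox [-0.8,-14.2,-20.3] .. [11.4,-2,-8.1]
B = cylinder(h=7.1, r=9.6) → bbox [-9.6,-9.6,0] .. [9.6,9.6,7.1]
lo = A.lo+B.lo = [-0.8-9.6, -14.2-9.6, -20.3+0] = [-10.400,-23.800,-20.300]
hi = A.hi+B.hi = [11.4+9.6, -2+9.6, -8.1+7.1] = [21.000,7.600,-1.000]
diag = √(31.4²+31.4²+19.3²) = √2344.41 = 48.419

min=[-10.400,-23.800,-20.300] max=[21.000,7.600,-1.000] diag=48.419


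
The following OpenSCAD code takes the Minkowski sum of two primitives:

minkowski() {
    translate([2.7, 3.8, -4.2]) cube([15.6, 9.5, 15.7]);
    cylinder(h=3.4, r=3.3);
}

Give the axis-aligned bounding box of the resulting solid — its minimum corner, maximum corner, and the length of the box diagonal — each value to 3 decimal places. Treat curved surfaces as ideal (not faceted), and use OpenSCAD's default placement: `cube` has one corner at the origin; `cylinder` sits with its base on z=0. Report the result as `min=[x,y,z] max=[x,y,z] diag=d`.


min=[-0.600,0.500,-4.200] max=[21.600,16.600,14.900] diag=33.419

A = translate([2.7, 3.8, -4.2]) cube([15.6, 9.5, 15.7]) → bbox [2.7,3.8,-4.2] .. [18.3,13.3,11.5]
B = cylinder(h=3.4, r=3.3) → bbox [-3.3,-3.3,0] .. [3.3,3.3,3.4]
lo = A.lo+B.lo = [2.7-3.3, 3.8-3.3, -4.2+0] = [-0.600,0.500,-4.200]
hi = A.hi+B.hi = [18.3+3.3, 13.3+3.3, 11.5+3.4] = [21.600,16.600,14.900]
diag = √(22.2²+16.1²+19.1²) = √1116.86 = 33.419


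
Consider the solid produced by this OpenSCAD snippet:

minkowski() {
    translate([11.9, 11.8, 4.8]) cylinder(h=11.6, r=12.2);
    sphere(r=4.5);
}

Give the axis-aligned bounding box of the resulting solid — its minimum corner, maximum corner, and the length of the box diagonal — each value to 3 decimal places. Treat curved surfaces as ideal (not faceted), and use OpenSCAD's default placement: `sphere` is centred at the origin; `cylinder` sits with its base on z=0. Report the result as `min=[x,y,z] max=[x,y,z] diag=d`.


min=[-4.800,-4.900,0.300] max=[28.600,28.500,20.900] diag=51.531

A = translate([11.9, 11.8, 4.8]) cylinder(h=11.6, r=12.2) → bbox [-0.3,-0.4,4.8] .. [24.1,24,16.4]
B = sphere(r=4.5) → bbox [-4.5,-4.5,-4.5] .. [4.5,4.5,4.5]
lo = A.lo+B.lo = [-0.3-4.5, -0.4-4.5, 4.8-4.5] = [-4.800,-4.900,0.300]
hi = A.hi+B.hi = [24.1+4.5, 24+4.5, 16.4+4.5] = [28.600,28.500,20.900]
diag = √(33.4²+33.4²+20.6²) = √2655.48 = 51.531


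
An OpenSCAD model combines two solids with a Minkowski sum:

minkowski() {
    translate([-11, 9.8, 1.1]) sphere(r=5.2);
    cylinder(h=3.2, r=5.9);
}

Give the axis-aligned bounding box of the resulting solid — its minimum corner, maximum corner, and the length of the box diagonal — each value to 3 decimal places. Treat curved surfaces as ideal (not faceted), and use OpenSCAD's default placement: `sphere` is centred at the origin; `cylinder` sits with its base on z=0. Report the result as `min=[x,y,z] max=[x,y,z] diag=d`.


min=[-22.100,-1.300,-4.100] max=[0.100,20.900,9.500] diag=34.215

A = translate([-11, 9.8, 1.1]) sphere(r=5.2) → bbox [-16.2,4.6,-4.1] .. [-5.8,15,6.3]
B = cylinder(h=3.2, r=5.9) → bbox [-5.9,-5.9,0] .. [5.9,5.9,3.2]
lo = A.lo+B.lo = [-16.2-5.9, 4.6-5.9, -4.1+0] = [-22.100,-1.300,-4.100]
hi = A.hi+B.hi = [-5.8+5.9, 15+5.9, 6.3+3.2] = [0.100,20.900,9.500]
diag = √(22.2²+22.2²+13.6²) = √1170.64 = 34.215


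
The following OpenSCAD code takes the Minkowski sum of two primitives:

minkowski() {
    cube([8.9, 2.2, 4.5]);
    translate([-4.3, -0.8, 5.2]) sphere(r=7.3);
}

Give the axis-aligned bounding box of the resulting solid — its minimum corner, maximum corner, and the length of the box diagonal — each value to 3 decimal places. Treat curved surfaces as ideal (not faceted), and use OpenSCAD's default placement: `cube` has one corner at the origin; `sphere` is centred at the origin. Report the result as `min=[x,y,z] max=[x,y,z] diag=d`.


min=[-11.600,-8.100,-2.100] max=[11.900,8.700,17.000] diag=34.631

A = translate([-4.3, -0.8, 5.2]) sphere(r=7.3) → bbox [-11.6,-8.1,-2.1] .. [3,6.5,12.5]
B = cube([8.9, 2.2, 4.5]) → bbox [0,0,0] .. [8.9,2.2,4.5]
lo = A.lo+B.lo = [-11.6+0, -8.1+0, -2.1+0] = [-11.600,-8.100,-2.100]
hi = A.hi+B.hi = [3+8.9, 6.5+2.2, 12.5+4.5] = [11.900,8.700,17.000]
diag = √(23.5²+16.8²+19.1²) = √1199.3 = 34.631


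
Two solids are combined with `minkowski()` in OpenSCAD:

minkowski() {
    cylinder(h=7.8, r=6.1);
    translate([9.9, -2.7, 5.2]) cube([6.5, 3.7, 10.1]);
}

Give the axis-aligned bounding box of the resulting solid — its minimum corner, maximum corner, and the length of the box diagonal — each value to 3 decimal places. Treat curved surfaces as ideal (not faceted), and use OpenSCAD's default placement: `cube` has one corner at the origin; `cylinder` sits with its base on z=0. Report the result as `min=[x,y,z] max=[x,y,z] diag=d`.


A = translate([9.9, -2.7, 5.2]) cube([6.5, 3.7, 10.1]) → bbox [9.9,-2.7,5.2] .. [16.4,1,15.3]
B = cylinder(h=7.8, r=6.1) → bbox [-6.1,-6.1,0] .. [6.1,6.1,7.8]
lo = A.lo+B.lo = [9.9-6.1, -2.7-6.1, 5.2+0] = [3.800,-8.800,5.200]
hi = A.hi+B.hi = [16.4+6.1, 1+6.1, 15.3+7.8] = [22.500,7.100,23.100]
diag = √(18.7²+15.9²+17.9²) = √922.91 = 30.379

min=[3.800,-8.800,5.200] max=[22.500,7.100,23.100] diag=30.379


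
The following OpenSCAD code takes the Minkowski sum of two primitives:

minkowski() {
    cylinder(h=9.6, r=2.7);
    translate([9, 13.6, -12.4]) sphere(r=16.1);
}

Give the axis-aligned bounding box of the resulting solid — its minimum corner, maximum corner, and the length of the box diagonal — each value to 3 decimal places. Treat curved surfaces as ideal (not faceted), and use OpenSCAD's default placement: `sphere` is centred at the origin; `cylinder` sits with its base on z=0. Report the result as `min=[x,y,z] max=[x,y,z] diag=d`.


min=[-9.800,-5.200,-28.500] max=[27.800,32.400,13.300] diag=67.637

A = translate([9, 13.6, -12.4]) sphere(r=16.1) → bbox [-7.1,-2.5,-28.5] .. [25.1,29.7,3.7]
B = cylinder(h=9.6, r=2.7) → bbox [-2.7,-2.7,0] .. [2.7,2.7,9.6]
lo = A.lo+B.lo = [-7.1-2.7, -2.5-2.7, -28.5+0] = [-9.800,-5.200,-28.500]
hi = A.hi+B.hi = [25.1+2.7, 29.7+2.7, 3.7+9.6] = [27.800,32.400,13.300]
diag = √(37.6²+37.6²+41.8²) = √4574.76 = 67.637


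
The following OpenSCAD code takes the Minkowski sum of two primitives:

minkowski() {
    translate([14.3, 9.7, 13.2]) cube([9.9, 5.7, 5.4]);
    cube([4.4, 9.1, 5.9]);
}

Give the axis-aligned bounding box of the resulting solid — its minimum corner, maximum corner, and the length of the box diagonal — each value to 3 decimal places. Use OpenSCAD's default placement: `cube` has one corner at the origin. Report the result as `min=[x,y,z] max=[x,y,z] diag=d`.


A = translate([14.3, 9.7, 13.2]) cube([9.9, 5.7, 5.4]) → bbox [14.3,9.7,13.2] .. [24.2,15.4,18.6]
B = cube([4.4, 9.1, 5.9]) → bbox [0,0,0] .. [4.4,9.1,5.9]
lo = A.lo+B.lo = [14.3+0, 9.7+0, 13.2+0] = [14.300,9.700,13.200]
hi = A.hi+B.hi = [24.2+4.4, 15.4+9.1, 18.6+5.9] = [28.600,24.500,24.500]
diag = √(14.3²+14.8²+11.3²) = √551.22 = 23.478

min=[14.300,9.700,13.200] max=[28.600,24.500,24.500] diag=23.478


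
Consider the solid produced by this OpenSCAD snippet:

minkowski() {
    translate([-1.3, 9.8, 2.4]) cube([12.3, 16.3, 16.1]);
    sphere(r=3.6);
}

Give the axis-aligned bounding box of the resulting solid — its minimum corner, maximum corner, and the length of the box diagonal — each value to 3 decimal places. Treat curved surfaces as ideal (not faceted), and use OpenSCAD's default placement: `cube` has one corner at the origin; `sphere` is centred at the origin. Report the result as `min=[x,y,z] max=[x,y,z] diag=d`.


min=[-4.900,6.200,-1.200] max=[14.600,29.700,22.100] diag=38.411

A = translate([-1.3, 9.8, 2.4]) cube([12.3, 16.3, 16.1]) → bbox [-1.3,9.8,2.4] .. [11,26.1,18.5]
B = sphere(r=3.6) → bbox [-3.6,-3.6,-3.6] .. [3.6,3.6,3.6]
lo = A.lo+B.lo = [-1.3-3.6, 9.8-3.6, 2.4-3.6] = [-4.900,6.200,-1.200]
hi = A.hi+B.hi = [11+3.6, 26.1+3.6, 18.5+3.6] = [14.600,29.700,22.100]
diag = √(19.5²+23.5²+23.3²) = √1475.39 = 38.411


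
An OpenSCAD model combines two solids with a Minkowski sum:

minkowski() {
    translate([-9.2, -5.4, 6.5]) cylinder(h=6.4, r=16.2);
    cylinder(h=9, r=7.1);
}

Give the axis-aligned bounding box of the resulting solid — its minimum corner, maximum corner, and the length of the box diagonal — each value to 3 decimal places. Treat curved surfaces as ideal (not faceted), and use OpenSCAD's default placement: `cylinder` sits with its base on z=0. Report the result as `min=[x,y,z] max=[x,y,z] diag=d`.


min=[-32.500,-28.700,6.500] max=[14.100,17.900,21.900] diag=67.678

A = translate([-9.2, -5.4, 6.5]) cylinder(h=6.4, r=16.2) → bbox [-25.4,-21.6,6.5] .. [7,10.8,12.9]
B = cylinder(h=9, r=7.1) → bbox [-7.1,-7.1,0] .. [7.1,7.1,9]
lo = A.lo+B.lo = [-25.4-7.1, -21.6-7.1, 6.5+0] = [-32.500,-28.700,6.500]
hi = A.hi+B.hi = [7+7.1, 10.8+7.1, 12.9+9] = [14.100,17.900,21.900]
diag = √(46.6²+46.6²+15.4²) = √4580.28 = 67.678


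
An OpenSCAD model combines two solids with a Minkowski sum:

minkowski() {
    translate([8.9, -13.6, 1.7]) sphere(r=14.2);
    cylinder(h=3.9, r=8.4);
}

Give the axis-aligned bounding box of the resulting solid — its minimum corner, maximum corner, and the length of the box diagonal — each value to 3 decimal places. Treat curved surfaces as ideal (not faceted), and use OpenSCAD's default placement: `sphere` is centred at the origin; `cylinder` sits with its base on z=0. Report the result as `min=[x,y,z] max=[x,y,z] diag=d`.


min=[-13.700,-36.200,-12.500] max=[31.500,9.000,19.800] diag=71.620

A = translate([8.9, -13.6, 1.7]) sphere(r=14.2) → bbox [-5.3,-27.8,-12.5] .. [23.1,0.6,15.9]
B = cylinder(h=3.9, r=8.4) → bbox [-8.4,-8.4,0] .. [8.4,8.4,3.9]
lo = A.lo+B.lo = [-5.3-8.4, -27.8-8.4, -12.5+0] = [-13.700,-36.200,-12.500]
hi = A.hi+B.hi = [23.1+8.4, 0.6+8.4, 15.9+3.9] = [31.500,9.000,19.800]
diag = √(45.2²+45.2²+32.3²) = √5129.37 = 71.620


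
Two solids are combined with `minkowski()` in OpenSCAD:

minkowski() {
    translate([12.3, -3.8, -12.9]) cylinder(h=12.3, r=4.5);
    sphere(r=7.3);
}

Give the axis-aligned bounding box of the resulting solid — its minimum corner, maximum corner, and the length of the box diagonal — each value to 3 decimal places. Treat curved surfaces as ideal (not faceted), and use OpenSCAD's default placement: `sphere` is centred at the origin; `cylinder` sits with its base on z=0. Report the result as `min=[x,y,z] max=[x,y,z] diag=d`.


min=[0.500,-15.600,-20.200] max=[24.100,8.000,6.700] diag=42.866

A = translate([12.3, -3.8, -12.9]) cylinder(h=12.3, r=4.5) → bbox [7.8,-8.3,-12.9] .. [16.8,0.7,-0.6]
B = sphere(r=7.3) → bbox [-7.3,-7.3,-7.3] .. [7.3,7.3,7.3]
lo = A.lo+B.lo = [7.8-7.3, -8.3-7.3, -12.9-7.3] = [0.500,-15.600,-20.200]
hi = A.hi+B.hi = [16.8+7.3, 0.7+7.3, -0.6+7.3] = [24.100,8.000,6.700]
diag = √(23.6²+23.6²+26.9²) = √1837.53 = 42.866


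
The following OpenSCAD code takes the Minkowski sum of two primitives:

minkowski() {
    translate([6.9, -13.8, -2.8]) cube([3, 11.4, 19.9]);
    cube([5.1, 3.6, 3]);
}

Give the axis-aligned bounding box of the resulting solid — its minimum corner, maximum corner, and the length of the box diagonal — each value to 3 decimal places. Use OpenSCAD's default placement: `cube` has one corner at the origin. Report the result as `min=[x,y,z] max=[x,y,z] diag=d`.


A = translate([6.9, -13.8, -2.8]) cube([3, 11.4, 19.9]) → bbox [6.9,-13.8,-2.8] .. [9.9,-2.4,17.1]
B = cube([5.1, 3.6, 3]) → bbox [0,0,0] .. [5.1,3.6,3]
lo = A.lo+B.lo = [6.9+0, -13.8+0, -2.8+0] = [6.900,-13.800,-2.800]
hi = A.hi+B.hi = [9.9+5.1, -2.4+3.6, 17.1+3] = [15.000,1.200,20.100]
diag = √(8.1²+15²+22.9²) = √815.02 = 28.549

min=[6.900,-13.800,-2.800] max=[15.000,1.200,20.100] diag=28.549


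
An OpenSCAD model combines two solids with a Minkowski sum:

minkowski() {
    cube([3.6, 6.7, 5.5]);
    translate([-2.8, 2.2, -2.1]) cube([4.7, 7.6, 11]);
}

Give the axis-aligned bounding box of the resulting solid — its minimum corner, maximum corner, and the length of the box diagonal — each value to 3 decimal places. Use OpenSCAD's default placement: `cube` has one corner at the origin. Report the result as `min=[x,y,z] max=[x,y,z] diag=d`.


A = translate([-2.8, 2.2, -2.1]) cube([4.7, 7.6, 11]) → bbox [-2.8,2.2,-2.1] .. [1.9,9.8,8.9]
B = cube([3.6, 6.7, 5.5]) → bbox [0,0,0] .. [3.6,6.7,5.5]
lo = A.lo+B.lo = [-2.8+0, 2.2+0, -2.1+0] = [-2.800,2.200,-2.100]
hi = A.hi+B.hi = [1.9+3.6, 9.8+6.7, 8.9+5.5] = [5.500,16.500,14.400]
diag = √(8.3²+14.3²+16.5²) = √545.63 = 23.359

min=[-2.800,2.200,-2.100] max=[5.500,16.500,14.400] diag=23.359


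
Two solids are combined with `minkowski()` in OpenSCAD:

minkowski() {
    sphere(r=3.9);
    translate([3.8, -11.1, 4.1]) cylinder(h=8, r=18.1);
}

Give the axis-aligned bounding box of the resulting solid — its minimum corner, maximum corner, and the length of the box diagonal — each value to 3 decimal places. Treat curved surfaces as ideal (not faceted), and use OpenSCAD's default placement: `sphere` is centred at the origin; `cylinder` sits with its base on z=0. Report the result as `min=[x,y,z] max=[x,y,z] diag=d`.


min=[-18.200,-33.100,0.200] max=[25.800,10.900,16.000] diag=64.200

A = translate([3.8, -11.1, 4.1]) cylinder(h=8, r=18.1) → bbox [-14.3,-29.2,4.1] .. [21.9,7,12.1]
B = sphere(r=3.9) → bbox [-3.9,-3.9,-3.9] .. [3.9,3.9,3.9]
lo = A.lo+B.lo = [-14.3-3.9, -29.2-3.9, 4.1-3.9] = [-18.200,-33.100,0.200]
hi = A.hi+B.hi = [21.9+3.9, 7+3.9, 12.1+3.9] = [25.800,10.900,16.000]
diag = √(44²+44²+15.8²) = √4121.64 = 64.200


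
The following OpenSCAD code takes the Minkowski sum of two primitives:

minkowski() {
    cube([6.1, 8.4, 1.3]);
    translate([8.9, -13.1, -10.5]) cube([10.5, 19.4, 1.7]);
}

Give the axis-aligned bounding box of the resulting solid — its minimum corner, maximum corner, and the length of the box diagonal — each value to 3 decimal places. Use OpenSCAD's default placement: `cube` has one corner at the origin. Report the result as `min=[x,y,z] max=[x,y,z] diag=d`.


A = translate([8.9, -13.1, -10.5]) cube([10.5, 19.4, 1.7]) → bbox [8.9,-13.1,-10.5] .. [19.4,6.3,-8.8]
B = cube([6.1, 8.4, 1.3]) → bbox [0,0,0] .. [6.1,8.4,1.3]
lo = A.lo+B.lo = [8.9+0, -13.1+0, -10.5+0] = [8.900,-13.100,-10.500]
hi = A.hi+B.hi = [19.4+6.1, 6.3+8.4, -8.8+1.3] = [25.500,14.700,-7.500]
diag = √(16.6²+27.8²+3²) = √1057.4 = 32.518

min=[8.900,-13.100,-10.500] max=[25.500,14.700,-7.500] diag=32.518


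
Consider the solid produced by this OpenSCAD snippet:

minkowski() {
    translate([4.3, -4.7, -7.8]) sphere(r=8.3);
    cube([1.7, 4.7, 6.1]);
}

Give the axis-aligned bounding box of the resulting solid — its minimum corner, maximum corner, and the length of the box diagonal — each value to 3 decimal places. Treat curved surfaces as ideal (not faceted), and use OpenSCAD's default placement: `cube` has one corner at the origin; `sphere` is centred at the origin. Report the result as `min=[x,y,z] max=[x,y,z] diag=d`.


min=[-4.000,-13.000,-16.100] max=[14.300,8.300,6.600] diag=36.109

A = translate([4.3, -4.7, -7.8]) sphere(r=8.3) → bbox [-4,-13,-16.1] .. [12.6,3.6,0.5]
B = cube([1.7, 4.7, 6.1]) → bbox [0,0,0] .. [1.7,4.7,6.1]
lo = A.lo+B.lo = [-4+0, -13+0, -16.1+0] = [-4.000,-13.000,-16.100]
hi = A.hi+B.hi = [12.6+1.7, 3.6+4.7, 0.5+6.1] = [14.300,8.300,6.600]
diag = √(18.3²+21.3²+22.7²) = √1303.87 = 36.109


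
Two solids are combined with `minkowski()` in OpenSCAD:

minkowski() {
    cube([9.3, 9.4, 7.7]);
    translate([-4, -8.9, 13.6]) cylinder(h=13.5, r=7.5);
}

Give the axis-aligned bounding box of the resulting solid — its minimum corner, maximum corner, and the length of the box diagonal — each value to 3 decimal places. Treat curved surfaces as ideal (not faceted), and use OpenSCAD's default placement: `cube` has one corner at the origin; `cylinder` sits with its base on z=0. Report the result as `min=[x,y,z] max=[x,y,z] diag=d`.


A = translate([-4, -8.9, 13.6]) cylinder(h=13.5, r=7.5) → bbox [-11.5,-16.4,13.6] .. [3.5,-1.4,27.1]
B = cube([9.3, 9.4, 7.7]) → bbox [0,0,0] .. [9.3,9.4,7.7]
lo = A.lo+B.lo = [-11.5+0, -16.4+0, 13.6+0] = [-11.500,-16.400,13.600]
hi = A.hi+B.hi = [3.5+9.3, -1.4+9.4, 27.1+7.7] = [12.800,8.000,34.800]
diag = √(24.3²+24.4²+21.2²) = √1635.29 = 40.439

min=[-11.500,-16.400,13.600] max=[12.800,8.000,34.800] diag=40.439


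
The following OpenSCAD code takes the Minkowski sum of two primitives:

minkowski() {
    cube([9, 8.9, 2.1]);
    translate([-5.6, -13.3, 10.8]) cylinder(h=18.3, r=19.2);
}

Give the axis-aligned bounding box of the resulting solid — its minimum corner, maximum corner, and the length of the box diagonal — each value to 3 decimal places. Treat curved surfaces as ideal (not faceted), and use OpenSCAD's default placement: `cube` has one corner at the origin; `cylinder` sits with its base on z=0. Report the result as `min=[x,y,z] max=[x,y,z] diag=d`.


min=[-24.800,-32.500,10.800] max=[22.600,14.800,31.200] diag=70.001

A = translate([-5.6, -13.3, 10.8]) cylinder(h=18.3, r=19.2) → bbox [-24.8,-32.5,10.8] .. [13.6,5.9,29.1]
B = cube([9, 8.9, 2.1]) → bbox [0,0,0] .. [9,8.9,2.1]
lo = A.lo+B.lo = [-24.8+0, -32.5+0, 10.8+0] = [-24.800,-32.500,10.800]
hi = A.hi+B.hi = [13.6+9, 5.9+8.9, 29.1+2.1] = [22.600,14.800,31.200]
diag = √(47.4²+47.3²+20.4²) = √4900.21 = 70.001


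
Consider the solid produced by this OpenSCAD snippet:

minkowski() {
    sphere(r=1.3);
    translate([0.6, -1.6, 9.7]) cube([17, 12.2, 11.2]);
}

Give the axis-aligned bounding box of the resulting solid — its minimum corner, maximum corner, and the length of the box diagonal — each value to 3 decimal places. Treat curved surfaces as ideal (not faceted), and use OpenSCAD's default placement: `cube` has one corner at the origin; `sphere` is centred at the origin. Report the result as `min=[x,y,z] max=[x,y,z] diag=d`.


min=[-0.700,-2.900,8.400] max=[18.900,11.900,22.200] diag=28.172

A = translate([0.6, -1.6, 9.7]) cube([17, 12.2, 11.2]) → bbox [0.6,-1.6,9.7] .. [17.6,10.6,20.9]
B = sphere(r=1.3) → bbox [-1.3,-1.3,-1.3] .. [1.3,1.3,1.3]
lo = A.lo+B.lo = [0.6-1.3, -1.6-1.3, 9.7-1.3] = [-0.700,-2.900,8.400]
hi = A.hi+B.hi = [17.6+1.3, 10.6+1.3, 20.9+1.3] = [18.900,11.900,22.200]
diag = √(19.6²+14.8²+13.8²) = √793.64 = 28.172


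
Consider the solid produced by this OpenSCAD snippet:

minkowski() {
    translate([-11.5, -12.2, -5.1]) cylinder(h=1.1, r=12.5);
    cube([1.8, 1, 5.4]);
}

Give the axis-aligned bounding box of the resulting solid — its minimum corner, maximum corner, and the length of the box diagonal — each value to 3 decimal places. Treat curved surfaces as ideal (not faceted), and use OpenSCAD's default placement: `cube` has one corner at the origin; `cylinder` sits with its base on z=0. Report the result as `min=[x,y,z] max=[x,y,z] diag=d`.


min=[-24.000,-24.700,-5.100] max=[2.800,1.300,1.400] diag=37.901

A = translate([-11.5, -12.2, -5.1]) cylinder(h=1.1, r=12.5) → bbox [-24,-24.7,-5.1] .. [1,0.3,-4]
B = cube([1.8, 1, 5.4]) → bbox [0,0,0] .. [1.8,1,5.4]
lo = A.lo+B.lo = [-24+0, -24.7+0, -5.1+0] = [-24.000,-24.700,-5.100]
hi = A.hi+B.hi = [1+1.8, 0.3+1, -4+5.4] = [2.800,1.300,1.400]
diag = √(26.8²+26²+6.5²) = √1436.49 = 37.901


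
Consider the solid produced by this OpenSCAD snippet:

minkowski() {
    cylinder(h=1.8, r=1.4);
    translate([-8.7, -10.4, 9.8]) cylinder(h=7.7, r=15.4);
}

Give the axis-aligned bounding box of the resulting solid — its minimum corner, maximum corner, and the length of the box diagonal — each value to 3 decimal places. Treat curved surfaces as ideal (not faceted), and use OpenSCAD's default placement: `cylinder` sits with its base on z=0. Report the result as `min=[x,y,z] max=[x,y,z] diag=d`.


A = translate([-8.7, -10.4, 9.8]) cylinder(h=7.7, r=15.4) → bbox [-24.1,-25.8,9.8] .. [6.7,5,17.5]
B = cylinder(h=1.8, r=1.4) → bbox [-1.4,-1.4,0] .. [1.4,1.4,1.8]
lo = A.lo+B.lo = [-24.1-1.4, -25.8-1.4, 9.8+0] = [-25.500,-27.200,9.800]
hi = A.hi+B.hi = [6.7+1.4, 5+1.4, 17.5+1.8] = [8.100,6.400,19.300]
diag = √(33.6²+33.6²+9.5²) = √2348.17 = 48.458

min=[-25.500,-27.200,9.800] max=[8.100,6.400,19.300] diag=48.458


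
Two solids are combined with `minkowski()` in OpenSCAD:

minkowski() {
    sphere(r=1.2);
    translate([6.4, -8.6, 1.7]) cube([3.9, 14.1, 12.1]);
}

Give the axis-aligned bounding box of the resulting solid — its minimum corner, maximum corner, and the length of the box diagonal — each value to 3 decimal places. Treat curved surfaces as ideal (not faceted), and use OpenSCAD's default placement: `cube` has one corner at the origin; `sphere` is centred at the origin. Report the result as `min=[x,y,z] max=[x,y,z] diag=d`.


min=[5.200,-9.800,0.500] max=[11.500,6.700,15.000] diag=22.851

A = translate([6.4, -8.6, 1.7]) cube([3.9, 14.1, 12.1]) → bbox [6.4,-8.6,1.7] .. [10.3,5.5,13.8]
B = sphere(r=1.2) → bbox [-1.2,-1.2,-1.2] .. [1.2,1.2,1.2]
lo = A.lo+B.lo = [6.4-1.2, -8.6-1.2, 1.7-1.2] = [5.200,-9.800,0.500]
hi = A.hi+B.hi = [10.3+1.2, 5.5+1.2, 13.8+1.2] = [11.500,6.700,15.000]
diag = √(6.3²+16.5²+14.5²) = √522.19 = 22.851


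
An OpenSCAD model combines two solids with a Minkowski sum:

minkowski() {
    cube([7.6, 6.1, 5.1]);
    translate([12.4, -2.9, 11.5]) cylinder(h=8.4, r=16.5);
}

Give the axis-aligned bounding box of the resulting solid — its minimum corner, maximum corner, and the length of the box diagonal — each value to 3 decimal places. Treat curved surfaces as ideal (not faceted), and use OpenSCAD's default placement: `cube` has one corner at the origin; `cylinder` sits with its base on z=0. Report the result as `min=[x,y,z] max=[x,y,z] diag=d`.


A = translate([12.4, -2.9, 11.5]) cylinder(h=8.4, r=16.5) → bbox [-4.1,-19.4,11.5] .. [28.9,13.6,19.9]
B = cube([7.6, 6.1, 5.1]) → bbox [0,0,0] .. [7.6,6.1,5.1]
lo = A.lo+B.lo = [-4.1+0, -19.4+0, 11.5+0] = [-4.100,-19.400,11.500]
hi = A.hi+B.hi = [28.9+7.6, 13.6+6.1, 19.9+5.1] = [36.500,19.700,25.000]
diag = √(40.6²+39.1²+13.5²) = √3359.42 = 57.961

min=[-4.100,-19.400,11.500] max=[36.500,19.700,25.000] diag=57.961


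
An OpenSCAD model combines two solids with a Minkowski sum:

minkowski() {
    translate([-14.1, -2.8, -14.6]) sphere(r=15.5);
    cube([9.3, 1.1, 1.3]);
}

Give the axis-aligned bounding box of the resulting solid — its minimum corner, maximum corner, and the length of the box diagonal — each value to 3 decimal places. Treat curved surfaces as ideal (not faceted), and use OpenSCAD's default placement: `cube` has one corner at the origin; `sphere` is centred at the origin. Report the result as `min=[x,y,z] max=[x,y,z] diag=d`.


min=[-29.600,-18.300,-30.100] max=[10.700,13.800,2.200] diag=60.809

A = translate([-14.1, -2.8, -14.6]) sphere(r=15.5) → bbox [-29.6,-18.3,-30.1] .. [1.4,12.7,0.9]
B = cube([9.3, 1.1, 1.3]) → bbox [0,0,0] .. [9.3,1.1,1.3]
lo = A.lo+B.lo = [-29.6+0, -18.3+0, -30.1+0] = [-29.600,-18.300,-30.100]
hi = A.hi+B.hi = [1.4+9.3, 12.7+1.1, 0.9+1.3] = [10.700,13.800,2.200]
diag = √(40.3²+32.1²+32.3²) = √3697.79 = 60.809


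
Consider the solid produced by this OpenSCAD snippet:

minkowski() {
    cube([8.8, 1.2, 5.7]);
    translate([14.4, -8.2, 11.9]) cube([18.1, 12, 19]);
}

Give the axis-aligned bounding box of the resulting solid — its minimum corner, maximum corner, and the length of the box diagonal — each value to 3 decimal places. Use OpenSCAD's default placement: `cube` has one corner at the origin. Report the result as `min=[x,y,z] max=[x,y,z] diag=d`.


min=[14.400,-8.200,11.900] max=[41.300,5.000,36.600] diag=38.832

A = translate([14.4, -8.2, 11.9]) cube([18.1, 12, 19]) → bbox [14.4,-8.2,11.9] .. [32.5,3.8,30.9]
B = cube([8.8, 1.2, 5.7]) → bbox [0,0,0] .. [8.8,1.2,5.7]
lo = A.lo+B.lo = [14.4+0, -8.2+0, 11.9+0] = [14.400,-8.200,11.900]
hi = A.hi+B.hi = [32.5+8.8, 3.8+1.2, 30.9+5.7] = [41.300,5.000,36.600]
diag = √(26.9²+13.2²+24.7²) = √1507.94 = 38.832


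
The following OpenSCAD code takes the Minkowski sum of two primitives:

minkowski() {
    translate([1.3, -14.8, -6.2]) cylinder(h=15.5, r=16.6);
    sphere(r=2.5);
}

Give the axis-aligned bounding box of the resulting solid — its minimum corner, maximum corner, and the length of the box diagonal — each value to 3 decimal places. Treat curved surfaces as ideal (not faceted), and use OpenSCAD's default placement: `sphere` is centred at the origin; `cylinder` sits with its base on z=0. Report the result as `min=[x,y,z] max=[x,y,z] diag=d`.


min=[-17.800,-33.900,-8.700] max=[20.400,4.300,11.800] diag=57.782

A = translate([1.3, -14.8, -6.2]) cylinder(h=15.5, r=16.6) → bbox [-15.3,-31.4,-6.2] .. [17.9,1.8,9.3]
B = sphere(r=2.5) → bbox [-2.5,-2.5,-2.5] .. [2.5,2.5,2.5]
lo = A.lo+B.lo = [-15.3-2.5, -31.4-2.5, -6.2-2.5] = [-17.800,-33.900,-8.700]
hi = A.hi+B.hi = [17.9+2.5, 1.8+2.5, 9.3+2.5] = [20.400,4.300,11.800]
diag = √(38.2²+38.2²+20.5²) = √3338.73 = 57.782


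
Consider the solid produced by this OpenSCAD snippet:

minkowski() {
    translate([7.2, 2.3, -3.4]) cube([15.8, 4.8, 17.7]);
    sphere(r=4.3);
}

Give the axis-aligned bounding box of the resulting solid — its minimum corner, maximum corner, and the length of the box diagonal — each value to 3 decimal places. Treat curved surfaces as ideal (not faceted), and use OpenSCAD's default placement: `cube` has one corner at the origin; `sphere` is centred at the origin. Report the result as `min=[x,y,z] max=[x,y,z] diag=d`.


A = translate([7.2, 2.3, -3.4]) cube([15.8, 4.8, 17.7]) → bbox [7.2,2.3,-3.4] .. [23,7.1,14.3]
B = sphere(r=4.3) → bbox [-4.3,-4.3,-4.3] .. [4.3,4.3,4.3]
lo = A.lo+B.lo = [7.2-4.3, 2.3-4.3, -3.4-4.3] = [2.900,-2.000,-7.700]
hi = A.hi+B.hi = [23+4.3, 7.1+4.3, 14.3+4.3] = [27.300,11.400,18.600]
diag = √(24.4²+13.4²+26.3²) = √1466.61 = 38.296

min=[2.900,-2.000,-7.700] max=[27.300,11.400,18.600] diag=38.296


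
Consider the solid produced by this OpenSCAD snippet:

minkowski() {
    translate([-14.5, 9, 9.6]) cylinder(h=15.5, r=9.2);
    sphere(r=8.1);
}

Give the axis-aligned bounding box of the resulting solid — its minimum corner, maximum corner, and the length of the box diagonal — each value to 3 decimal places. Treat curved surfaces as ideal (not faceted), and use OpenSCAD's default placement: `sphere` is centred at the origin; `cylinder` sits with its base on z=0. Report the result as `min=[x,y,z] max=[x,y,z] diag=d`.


min=[-31.800,-8.300,1.500] max=[2.800,26.300,33.200] diag=58.303

A = translate([-14.5, 9, 9.6]) cylinder(h=15.5, r=9.2) → bbox [-23.7,-0.2,9.6] .. [-5.3,18.2,25.1]
B = sphere(r=8.1) → bbox [-8.1,-8.1,-8.1] .. [8.1,8.1,8.1]
lo = A.lo+B.lo = [-23.7-8.1, -0.2-8.1, 9.6-8.1] = [-31.800,-8.300,1.500]
hi = A.hi+B.hi = [-5.3+8.1, 18.2+8.1, 25.1+8.1] = [2.800,26.300,33.200]
diag = √(34.6²+34.6²+31.7²) = √3399.21 = 58.303


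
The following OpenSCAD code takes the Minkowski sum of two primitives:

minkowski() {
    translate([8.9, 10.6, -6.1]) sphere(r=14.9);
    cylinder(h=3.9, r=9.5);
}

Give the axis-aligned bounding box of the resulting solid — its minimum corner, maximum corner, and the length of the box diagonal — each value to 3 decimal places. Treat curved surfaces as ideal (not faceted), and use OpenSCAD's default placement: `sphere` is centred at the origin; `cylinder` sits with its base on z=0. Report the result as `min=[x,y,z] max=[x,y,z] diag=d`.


min=[-15.500,-13.800,-21.000] max=[33.300,35.000,12.700] diag=76.802

A = translate([8.9, 10.6, -6.1]) sphere(r=14.9) → bbox [-6,-4.3,-21] .. [23.8,25.5,8.8]
B = cylinder(h=3.9, r=9.5) → bbox [-9.5,-9.5,0] .. [9.5,9.5,3.9]
lo = A.lo+B.lo = [-6-9.5, -4.3-9.5, -21+0] = [-15.500,-13.800,-21.000]
hi = A.hi+B.hi = [23.8+9.5, 25.5+9.5, 8.8+3.9] = [33.300,35.000,12.700]
diag = √(48.8²+48.8²+33.7²) = √5898.57 = 76.802


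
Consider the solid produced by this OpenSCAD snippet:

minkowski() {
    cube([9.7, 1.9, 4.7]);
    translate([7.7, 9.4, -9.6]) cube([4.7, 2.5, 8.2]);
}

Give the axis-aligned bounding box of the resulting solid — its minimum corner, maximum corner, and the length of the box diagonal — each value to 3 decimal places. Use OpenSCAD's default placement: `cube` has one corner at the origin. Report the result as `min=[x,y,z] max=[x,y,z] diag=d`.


min=[7.700,9.400,-9.600] max=[22.100,13.800,3.300] diag=19.828

A = translate([7.7, 9.4, -9.6]) cube([4.7, 2.5, 8.2]) → bbox [7.7,9.4,-9.6] .. [12.4,11.9,-1.4]
B = cube([9.7, 1.9, 4.7]) → bbox [0,0,0] .. [9.7,1.9,4.7]
lo = A.lo+B.lo = [7.7+0, 9.4+0, -9.6+0] = [7.700,9.400,-9.600]
hi = A.hi+B.hi = [12.4+9.7, 11.9+1.9, -1.4+4.7] = [22.100,13.800,3.300]
diag = √(14.4²+4.4²+12.9²) = √393.13 = 19.828


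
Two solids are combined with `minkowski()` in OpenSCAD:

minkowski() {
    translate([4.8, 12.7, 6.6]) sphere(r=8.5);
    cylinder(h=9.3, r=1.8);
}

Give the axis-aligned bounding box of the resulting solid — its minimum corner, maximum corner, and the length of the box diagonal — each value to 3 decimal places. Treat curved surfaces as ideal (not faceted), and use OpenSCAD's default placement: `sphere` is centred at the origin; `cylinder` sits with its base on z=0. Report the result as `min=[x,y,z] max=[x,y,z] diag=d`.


A = translate([4.8, 12.7, 6.6]) sphere(r=8.5) → bbox [-3.7,4.2,-1.9] .. [13.3,21.2,15.1]
B = cylinder(h=9.3, r=1.8) → bbox [-1.8,-1.8,0] .. [1.8,1.8,9.3]
lo = A.lo+B.lo = [-3.7-1.8, 4.2-1.8, -1.9+0] = [-5.500,2.400,-1.900]
hi = A.hi+B.hi = [13.3+1.8, 21.2+1.8, 15.1+9.3] = [15.100,23.000,24.400]
diag = √(20.6²+20.6²+26.3²) = √1540.41 = 39.248

min=[-5.500,2.400,-1.900] max=[15.100,23.000,24.400] diag=39.248


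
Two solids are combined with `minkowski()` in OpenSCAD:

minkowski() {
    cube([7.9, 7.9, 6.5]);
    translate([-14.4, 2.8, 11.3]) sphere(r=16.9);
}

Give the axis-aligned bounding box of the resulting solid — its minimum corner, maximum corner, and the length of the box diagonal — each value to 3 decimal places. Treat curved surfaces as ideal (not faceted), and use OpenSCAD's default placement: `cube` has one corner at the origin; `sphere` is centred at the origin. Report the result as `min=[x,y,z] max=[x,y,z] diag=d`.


A = translate([-14.4, 2.8, 11.3]) sphere(r=16.9) → bbox [-31.3,-14.1,-5.6] .. [2.5,19.7,28.2]
B = cube([7.9, 7.9, 6.5]) → bbox [0,0,0] .. [7.9,7.9,6.5]
lo = A.lo+B.lo = [-31.3+0, -14.1+0, -5.6+0] = [-31.300,-14.100,-5.600]
hi = A.hi+B.hi = [2.5+7.9, 19.7+7.9, 28.2+6.5] = [10.400,27.600,34.700]
diag = √(41.7²+41.7²+40.3²) = √5101.87 = 71.427

min=[-31.300,-14.100,-5.600] max=[10.400,27.600,34.700] diag=71.427


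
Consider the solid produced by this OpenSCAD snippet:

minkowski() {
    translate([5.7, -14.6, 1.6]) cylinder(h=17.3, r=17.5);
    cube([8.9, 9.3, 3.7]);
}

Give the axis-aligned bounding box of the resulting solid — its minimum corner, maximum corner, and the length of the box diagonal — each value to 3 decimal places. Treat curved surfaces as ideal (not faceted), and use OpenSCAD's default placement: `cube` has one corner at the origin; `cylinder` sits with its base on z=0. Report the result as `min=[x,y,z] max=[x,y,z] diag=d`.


min=[-11.800,-32.100,1.600] max=[32.100,12.200,22.600] diag=65.808

A = translate([5.7, -14.6, 1.6]) cylinder(h=17.3, r=17.5) → bbox [-11.8,-32.1,1.6] .. [23.2,2.9,18.9]
B = cube([8.9, 9.3, 3.7]) → bbox [0,0,0] .. [8.9,9.3,3.7]
lo = A.lo+B.lo = [-11.8+0, -32.1+0, 1.6+0] = [-11.800,-32.100,1.600]
hi = A.hi+B.hi = [23.2+8.9, 2.9+9.3, 18.9+3.7] = [32.100,12.200,22.600]
diag = √(43.9²+44.3²+21²) = √4330.7 = 65.808


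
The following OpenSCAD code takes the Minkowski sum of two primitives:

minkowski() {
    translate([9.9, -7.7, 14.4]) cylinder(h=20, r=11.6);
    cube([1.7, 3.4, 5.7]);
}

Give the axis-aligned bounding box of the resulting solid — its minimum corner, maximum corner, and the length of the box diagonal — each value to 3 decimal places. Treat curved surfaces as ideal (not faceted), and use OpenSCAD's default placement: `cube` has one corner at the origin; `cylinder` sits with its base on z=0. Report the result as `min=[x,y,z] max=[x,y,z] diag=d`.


A = translate([9.9, -7.7, 14.4]) cylinder(h=20, r=11.6) → bbox [-1.7,-19.3,14.4] .. [21.5,3.9,34.4]
B = cube([1.7, 3.4, 5.7]) → bbox [0,0,0] .. [1.7,3.4,5.7]
lo = A.lo+B.lo = [-1.7+0, -19.3+0, 14.4+0] = [-1.700,-19.300,14.400]
hi = A.hi+B.hi = [21.5+1.7, 3.9+3.4, 34.4+5.7] = [23.200,7.300,40.100]
diag = √(24.9²+26.6²+25.7²) = √1988.06 = 44.588

min=[-1.700,-19.300,14.400] max=[23.200,7.300,40.100] diag=44.588


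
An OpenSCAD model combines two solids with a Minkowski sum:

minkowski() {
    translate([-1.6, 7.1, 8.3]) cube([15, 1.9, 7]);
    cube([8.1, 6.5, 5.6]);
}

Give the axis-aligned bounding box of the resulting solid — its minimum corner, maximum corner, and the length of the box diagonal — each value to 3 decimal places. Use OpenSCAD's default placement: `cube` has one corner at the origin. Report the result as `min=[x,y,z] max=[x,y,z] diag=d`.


A = translate([-1.6, 7.1, 8.3]) cube([15, 1.9, 7]) → bbox [-1.6,7.1,8.3] .. [13.4,9,15.3]
B = cube([8.1, 6.5, 5.6]) → bbox [0,0,0] .. [8.1,6.5,5.6]
lo = A.lo+B.lo = [-1.6+0, 7.1+0, 8.3+0] = [-1.600,7.100,8.300]
hi = A.hi+B.hi = [13.4+8.1, 9+6.5, 15.3+5.6] = [21.500,15.500,20.900]
diag = √(23.1²+8.4²+12.6²) = √762.93 = 27.621

min=[-1.600,7.100,8.300] max=[21.500,15.500,20.900] diag=27.621


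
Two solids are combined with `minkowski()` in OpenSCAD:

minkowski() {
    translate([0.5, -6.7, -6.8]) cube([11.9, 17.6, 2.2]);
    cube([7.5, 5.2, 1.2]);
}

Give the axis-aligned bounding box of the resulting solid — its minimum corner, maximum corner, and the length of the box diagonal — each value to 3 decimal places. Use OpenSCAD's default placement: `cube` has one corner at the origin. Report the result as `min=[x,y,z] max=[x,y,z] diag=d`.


A = translate([0.5, -6.7, -6.8]) cube([11.9, 17.6, 2.2]) → bbox [0.5,-6.7,-6.8] .. [12.4,10.9,-4.6]
B = cube([7.5, 5.2, 1.2]) → bbox [0,0,0] .. [7.5,5.2,1.2]
lo = A.lo+B.lo = [0.5+0, -6.7+0, -6.8+0] = [0.500,-6.700,-6.800]
hi = A.hi+B.hi = [12.4+7.5, 10.9+5.2, -4.6+1.2] = [19.900,16.100,-3.400]
diag = √(19.4²+22.8²+3.4²) = √907.76 = 30.129

min=[0.500,-6.700,-6.800] max=[19.900,16.100,-3.400] diag=30.129
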